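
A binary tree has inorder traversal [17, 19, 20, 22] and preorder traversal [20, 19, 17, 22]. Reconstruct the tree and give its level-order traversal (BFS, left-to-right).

Inorder:  [17, 19, 20, 22]
Preorder: [20, 19, 17, 22]
Algorithm: preorder visits root first, so consume preorder in order;
for each root, split the current inorder slice at that value into
left-subtree inorder and right-subtree inorder, then recurse.
Recursive splits:
  root=20; inorder splits into left=[17, 19], right=[22]
  root=19; inorder splits into left=[17], right=[]
  root=17; inorder splits into left=[], right=[]
  root=22; inorder splits into left=[], right=[]
Reconstructed level-order: [20, 19, 22, 17]


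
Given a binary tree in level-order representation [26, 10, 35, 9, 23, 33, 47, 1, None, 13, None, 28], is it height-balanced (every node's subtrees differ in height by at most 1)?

Tree (level-order array): [26, 10, 35, 9, 23, 33, 47, 1, None, 13, None, 28]
Definition: a tree is height-balanced if, at every node, |h(left) - h(right)| <= 1 (empty subtree has height -1).
Bottom-up per-node check:
  node 1: h_left=-1, h_right=-1, diff=0 [OK], height=0
  node 9: h_left=0, h_right=-1, diff=1 [OK], height=1
  node 13: h_left=-1, h_right=-1, diff=0 [OK], height=0
  node 23: h_left=0, h_right=-1, diff=1 [OK], height=1
  node 10: h_left=1, h_right=1, diff=0 [OK], height=2
  node 28: h_left=-1, h_right=-1, diff=0 [OK], height=0
  node 33: h_left=0, h_right=-1, diff=1 [OK], height=1
  node 47: h_left=-1, h_right=-1, diff=0 [OK], height=0
  node 35: h_left=1, h_right=0, diff=1 [OK], height=2
  node 26: h_left=2, h_right=2, diff=0 [OK], height=3
All nodes satisfy the balance condition.
Result: Balanced


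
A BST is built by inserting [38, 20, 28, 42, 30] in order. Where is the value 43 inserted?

Starting tree (level order): [38, 20, 42, None, 28, None, None, None, 30]
Insertion path: 38 -> 42
Result: insert 43 as right child of 42
Final tree (level order): [38, 20, 42, None, 28, None, 43, None, 30]


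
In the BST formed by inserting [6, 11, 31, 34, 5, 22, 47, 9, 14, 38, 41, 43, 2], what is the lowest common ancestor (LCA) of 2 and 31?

Tree insertion order: [6, 11, 31, 34, 5, 22, 47, 9, 14, 38, 41, 43, 2]
Tree (level-order array): [6, 5, 11, 2, None, 9, 31, None, None, None, None, 22, 34, 14, None, None, 47, None, None, 38, None, None, 41, None, 43]
In a BST, the LCA of p=2, q=31 is the first node v on the
root-to-leaf path with p <= v <= q (go left if both < v, right if both > v).
Walk from root:
  at 6: 2 <= 6 <= 31, this is the LCA
LCA = 6


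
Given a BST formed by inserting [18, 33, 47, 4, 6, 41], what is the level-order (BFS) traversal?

Tree insertion order: [18, 33, 47, 4, 6, 41]
Tree (level-order array): [18, 4, 33, None, 6, None, 47, None, None, 41]
BFS from the root, enqueuing left then right child of each popped node:
  queue [18] -> pop 18, enqueue [4, 33], visited so far: [18]
  queue [4, 33] -> pop 4, enqueue [6], visited so far: [18, 4]
  queue [33, 6] -> pop 33, enqueue [47], visited so far: [18, 4, 33]
  queue [6, 47] -> pop 6, enqueue [none], visited so far: [18, 4, 33, 6]
  queue [47] -> pop 47, enqueue [41], visited so far: [18, 4, 33, 6, 47]
  queue [41] -> pop 41, enqueue [none], visited so far: [18, 4, 33, 6, 47, 41]
Result: [18, 4, 33, 6, 47, 41]


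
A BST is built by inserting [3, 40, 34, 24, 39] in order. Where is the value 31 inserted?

Starting tree (level order): [3, None, 40, 34, None, 24, 39]
Insertion path: 3 -> 40 -> 34 -> 24
Result: insert 31 as right child of 24
Final tree (level order): [3, None, 40, 34, None, 24, 39, None, 31]


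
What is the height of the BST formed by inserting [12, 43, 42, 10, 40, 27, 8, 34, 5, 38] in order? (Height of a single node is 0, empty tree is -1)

Insertion order: [12, 43, 42, 10, 40, 27, 8, 34, 5, 38]
Tree (level-order array): [12, 10, 43, 8, None, 42, None, 5, None, 40, None, None, None, 27, None, None, 34, None, 38]
Compute height bottom-up (empty subtree = -1):
  height(5) = 1 + max(-1, -1) = 0
  height(8) = 1 + max(0, -1) = 1
  height(10) = 1 + max(1, -1) = 2
  height(38) = 1 + max(-1, -1) = 0
  height(34) = 1 + max(-1, 0) = 1
  height(27) = 1 + max(-1, 1) = 2
  height(40) = 1 + max(2, -1) = 3
  height(42) = 1 + max(3, -1) = 4
  height(43) = 1 + max(4, -1) = 5
  height(12) = 1 + max(2, 5) = 6
Height = 6


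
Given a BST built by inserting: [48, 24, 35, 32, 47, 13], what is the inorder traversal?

Tree insertion order: [48, 24, 35, 32, 47, 13]
Tree (level-order array): [48, 24, None, 13, 35, None, None, 32, 47]
Inorder traversal: [13, 24, 32, 35, 47, 48]


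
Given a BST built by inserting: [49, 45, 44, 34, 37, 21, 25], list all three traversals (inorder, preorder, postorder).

Tree insertion order: [49, 45, 44, 34, 37, 21, 25]
Tree (level-order array): [49, 45, None, 44, None, 34, None, 21, 37, None, 25]
Inorder (L, root, R): [21, 25, 34, 37, 44, 45, 49]
Preorder (root, L, R): [49, 45, 44, 34, 21, 25, 37]
Postorder (L, R, root): [25, 21, 37, 34, 44, 45, 49]


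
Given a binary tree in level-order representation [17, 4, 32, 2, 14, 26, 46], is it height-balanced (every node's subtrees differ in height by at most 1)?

Tree (level-order array): [17, 4, 32, 2, 14, 26, 46]
Definition: a tree is height-balanced if, at every node, |h(left) - h(right)| <= 1 (empty subtree has height -1).
Bottom-up per-node check:
  node 2: h_left=-1, h_right=-1, diff=0 [OK], height=0
  node 14: h_left=-1, h_right=-1, diff=0 [OK], height=0
  node 4: h_left=0, h_right=0, diff=0 [OK], height=1
  node 26: h_left=-1, h_right=-1, diff=0 [OK], height=0
  node 46: h_left=-1, h_right=-1, diff=0 [OK], height=0
  node 32: h_left=0, h_right=0, diff=0 [OK], height=1
  node 17: h_left=1, h_right=1, diff=0 [OK], height=2
All nodes satisfy the balance condition.
Result: Balanced


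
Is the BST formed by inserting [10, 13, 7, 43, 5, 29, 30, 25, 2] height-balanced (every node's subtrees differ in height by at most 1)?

Tree (level-order array): [10, 7, 13, 5, None, None, 43, 2, None, 29, None, None, None, 25, 30]
Definition: a tree is height-balanced if, at every node, |h(left) - h(right)| <= 1 (empty subtree has height -1).
Bottom-up per-node check:
  node 2: h_left=-1, h_right=-1, diff=0 [OK], height=0
  node 5: h_left=0, h_right=-1, diff=1 [OK], height=1
  node 7: h_left=1, h_right=-1, diff=2 [FAIL (|1--1|=2 > 1)], height=2
  node 25: h_left=-1, h_right=-1, diff=0 [OK], height=0
  node 30: h_left=-1, h_right=-1, diff=0 [OK], height=0
  node 29: h_left=0, h_right=0, diff=0 [OK], height=1
  node 43: h_left=1, h_right=-1, diff=2 [FAIL (|1--1|=2 > 1)], height=2
  node 13: h_left=-1, h_right=2, diff=3 [FAIL (|-1-2|=3 > 1)], height=3
  node 10: h_left=2, h_right=3, diff=1 [OK], height=4
Node 7 violates the condition: |1 - -1| = 2 > 1.
Result: Not balanced


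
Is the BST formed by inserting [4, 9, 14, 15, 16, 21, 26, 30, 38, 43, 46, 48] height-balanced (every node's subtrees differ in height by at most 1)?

Tree (level-order array): [4, None, 9, None, 14, None, 15, None, 16, None, 21, None, 26, None, 30, None, 38, None, 43, None, 46, None, 48]
Definition: a tree is height-balanced if, at every node, |h(left) - h(right)| <= 1 (empty subtree has height -1).
Bottom-up per-node check:
  node 48: h_left=-1, h_right=-1, diff=0 [OK], height=0
  node 46: h_left=-1, h_right=0, diff=1 [OK], height=1
  node 43: h_left=-1, h_right=1, diff=2 [FAIL (|-1-1|=2 > 1)], height=2
  node 38: h_left=-1, h_right=2, diff=3 [FAIL (|-1-2|=3 > 1)], height=3
  node 30: h_left=-1, h_right=3, diff=4 [FAIL (|-1-3|=4 > 1)], height=4
  node 26: h_left=-1, h_right=4, diff=5 [FAIL (|-1-4|=5 > 1)], height=5
  node 21: h_left=-1, h_right=5, diff=6 [FAIL (|-1-5|=6 > 1)], height=6
  node 16: h_left=-1, h_right=6, diff=7 [FAIL (|-1-6|=7 > 1)], height=7
  node 15: h_left=-1, h_right=7, diff=8 [FAIL (|-1-7|=8 > 1)], height=8
  node 14: h_left=-1, h_right=8, diff=9 [FAIL (|-1-8|=9 > 1)], height=9
  node 9: h_left=-1, h_right=9, diff=10 [FAIL (|-1-9|=10 > 1)], height=10
  node 4: h_left=-1, h_right=10, diff=11 [FAIL (|-1-10|=11 > 1)], height=11
Node 43 violates the condition: |-1 - 1| = 2 > 1.
Result: Not balanced


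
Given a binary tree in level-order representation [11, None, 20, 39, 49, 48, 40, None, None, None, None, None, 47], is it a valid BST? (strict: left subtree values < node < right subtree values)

Level-order array: [11, None, 20, 39, 49, 48, 40, None, None, None, None, None, 47]
Validate using subtree bounds (lo, hi): at each node, require lo < value < hi,
then recurse left with hi=value and right with lo=value.
Preorder trace (stopping at first violation):
  at node 11 with bounds (-inf, +inf): OK
  at node 20 with bounds (11, +inf): OK
  at node 39 with bounds (11, 20): VIOLATION
Node 39 violates its bound: not (11 < 39 < 20).
Result: Not a valid BST


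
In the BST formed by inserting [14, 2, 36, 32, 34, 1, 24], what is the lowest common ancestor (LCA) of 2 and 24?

Tree insertion order: [14, 2, 36, 32, 34, 1, 24]
Tree (level-order array): [14, 2, 36, 1, None, 32, None, None, None, 24, 34]
In a BST, the LCA of p=2, q=24 is the first node v on the
root-to-leaf path with p <= v <= q (go left if both < v, right if both > v).
Walk from root:
  at 14: 2 <= 14 <= 24, this is the LCA
LCA = 14


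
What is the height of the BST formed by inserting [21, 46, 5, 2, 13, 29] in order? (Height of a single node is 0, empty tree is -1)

Insertion order: [21, 46, 5, 2, 13, 29]
Tree (level-order array): [21, 5, 46, 2, 13, 29]
Compute height bottom-up (empty subtree = -1):
  height(2) = 1 + max(-1, -1) = 0
  height(13) = 1 + max(-1, -1) = 0
  height(5) = 1 + max(0, 0) = 1
  height(29) = 1 + max(-1, -1) = 0
  height(46) = 1 + max(0, -1) = 1
  height(21) = 1 + max(1, 1) = 2
Height = 2


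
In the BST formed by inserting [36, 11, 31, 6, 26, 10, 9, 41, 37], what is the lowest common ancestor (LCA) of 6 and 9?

Tree insertion order: [36, 11, 31, 6, 26, 10, 9, 41, 37]
Tree (level-order array): [36, 11, 41, 6, 31, 37, None, None, 10, 26, None, None, None, 9]
In a BST, the LCA of p=6, q=9 is the first node v on the
root-to-leaf path with p <= v <= q (go left if both < v, right if both > v).
Walk from root:
  at 36: both 6 and 9 < 36, go left
  at 11: both 6 and 9 < 11, go left
  at 6: 6 <= 6 <= 9, this is the LCA
LCA = 6


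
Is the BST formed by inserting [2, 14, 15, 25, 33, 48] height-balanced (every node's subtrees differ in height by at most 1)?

Tree (level-order array): [2, None, 14, None, 15, None, 25, None, 33, None, 48]
Definition: a tree is height-balanced if, at every node, |h(left) - h(right)| <= 1 (empty subtree has height -1).
Bottom-up per-node check:
  node 48: h_left=-1, h_right=-1, diff=0 [OK], height=0
  node 33: h_left=-1, h_right=0, diff=1 [OK], height=1
  node 25: h_left=-1, h_right=1, diff=2 [FAIL (|-1-1|=2 > 1)], height=2
  node 15: h_left=-1, h_right=2, diff=3 [FAIL (|-1-2|=3 > 1)], height=3
  node 14: h_left=-1, h_right=3, diff=4 [FAIL (|-1-3|=4 > 1)], height=4
  node 2: h_left=-1, h_right=4, diff=5 [FAIL (|-1-4|=5 > 1)], height=5
Node 25 violates the condition: |-1 - 1| = 2 > 1.
Result: Not balanced


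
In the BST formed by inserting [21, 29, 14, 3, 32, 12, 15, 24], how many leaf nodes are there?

Tree built from: [21, 29, 14, 3, 32, 12, 15, 24]
Tree (level-order array): [21, 14, 29, 3, 15, 24, 32, None, 12]
Rule: A leaf has 0 children.
Per-node child counts:
  node 21: 2 child(ren)
  node 14: 2 child(ren)
  node 3: 1 child(ren)
  node 12: 0 child(ren)
  node 15: 0 child(ren)
  node 29: 2 child(ren)
  node 24: 0 child(ren)
  node 32: 0 child(ren)
Matching nodes: [12, 15, 24, 32]
Count of leaf nodes: 4


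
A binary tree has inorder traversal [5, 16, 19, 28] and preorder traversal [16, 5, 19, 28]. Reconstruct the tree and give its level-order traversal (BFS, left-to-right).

Inorder:  [5, 16, 19, 28]
Preorder: [16, 5, 19, 28]
Algorithm: preorder visits root first, so consume preorder in order;
for each root, split the current inorder slice at that value into
left-subtree inorder and right-subtree inorder, then recurse.
Recursive splits:
  root=16; inorder splits into left=[5], right=[19, 28]
  root=5; inorder splits into left=[], right=[]
  root=19; inorder splits into left=[], right=[28]
  root=28; inorder splits into left=[], right=[]
Reconstructed level-order: [16, 5, 19, 28]


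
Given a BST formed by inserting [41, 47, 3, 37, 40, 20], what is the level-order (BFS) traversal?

Tree insertion order: [41, 47, 3, 37, 40, 20]
Tree (level-order array): [41, 3, 47, None, 37, None, None, 20, 40]
BFS from the root, enqueuing left then right child of each popped node:
  queue [41] -> pop 41, enqueue [3, 47], visited so far: [41]
  queue [3, 47] -> pop 3, enqueue [37], visited so far: [41, 3]
  queue [47, 37] -> pop 47, enqueue [none], visited so far: [41, 3, 47]
  queue [37] -> pop 37, enqueue [20, 40], visited so far: [41, 3, 47, 37]
  queue [20, 40] -> pop 20, enqueue [none], visited so far: [41, 3, 47, 37, 20]
  queue [40] -> pop 40, enqueue [none], visited so far: [41, 3, 47, 37, 20, 40]
Result: [41, 3, 47, 37, 20, 40]


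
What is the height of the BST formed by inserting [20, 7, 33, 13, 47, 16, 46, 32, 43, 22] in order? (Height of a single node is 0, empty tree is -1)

Insertion order: [20, 7, 33, 13, 47, 16, 46, 32, 43, 22]
Tree (level-order array): [20, 7, 33, None, 13, 32, 47, None, 16, 22, None, 46, None, None, None, None, None, 43]
Compute height bottom-up (empty subtree = -1):
  height(16) = 1 + max(-1, -1) = 0
  height(13) = 1 + max(-1, 0) = 1
  height(7) = 1 + max(-1, 1) = 2
  height(22) = 1 + max(-1, -1) = 0
  height(32) = 1 + max(0, -1) = 1
  height(43) = 1 + max(-1, -1) = 0
  height(46) = 1 + max(0, -1) = 1
  height(47) = 1 + max(1, -1) = 2
  height(33) = 1 + max(1, 2) = 3
  height(20) = 1 + max(2, 3) = 4
Height = 4


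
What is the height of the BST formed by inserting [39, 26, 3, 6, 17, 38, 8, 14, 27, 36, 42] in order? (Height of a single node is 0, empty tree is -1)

Insertion order: [39, 26, 3, 6, 17, 38, 8, 14, 27, 36, 42]
Tree (level-order array): [39, 26, 42, 3, 38, None, None, None, 6, 27, None, None, 17, None, 36, 8, None, None, None, None, 14]
Compute height bottom-up (empty subtree = -1):
  height(14) = 1 + max(-1, -1) = 0
  height(8) = 1 + max(-1, 0) = 1
  height(17) = 1 + max(1, -1) = 2
  height(6) = 1 + max(-1, 2) = 3
  height(3) = 1 + max(-1, 3) = 4
  height(36) = 1 + max(-1, -1) = 0
  height(27) = 1 + max(-1, 0) = 1
  height(38) = 1 + max(1, -1) = 2
  height(26) = 1 + max(4, 2) = 5
  height(42) = 1 + max(-1, -1) = 0
  height(39) = 1 + max(5, 0) = 6
Height = 6


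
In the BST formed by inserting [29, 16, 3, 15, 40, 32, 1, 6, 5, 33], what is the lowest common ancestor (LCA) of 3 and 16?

Tree insertion order: [29, 16, 3, 15, 40, 32, 1, 6, 5, 33]
Tree (level-order array): [29, 16, 40, 3, None, 32, None, 1, 15, None, 33, None, None, 6, None, None, None, 5]
In a BST, the LCA of p=3, q=16 is the first node v on the
root-to-leaf path with p <= v <= q (go left if both < v, right if both > v).
Walk from root:
  at 29: both 3 and 16 < 29, go left
  at 16: 3 <= 16 <= 16, this is the LCA
LCA = 16


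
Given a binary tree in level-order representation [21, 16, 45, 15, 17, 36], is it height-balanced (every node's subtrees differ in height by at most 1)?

Tree (level-order array): [21, 16, 45, 15, 17, 36]
Definition: a tree is height-balanced if, at every node, |h(left) - h(right)| <= 1 (empty subtree has height -1).
Bottom-up per-node check:
  node 15: h_left=-1, h_right=-1, diff=0 [OK], height=0
  node 17: h_left=-1, h_right=-1, diff=0 [OK], height=0
  node 16: h_left=0, h_right=0, diff=0 [OK], height=1
  node 36: h_left=-1, h_right=-1, diff=0 [OK], height=0
  node 45: h_left=0, h_right=-1, diff=1 [OK], height=1
  node 21: h_left=1, h_right=1, diff=0 [OK], height=2
All nodes satisfy the balance condition.
Result: Balanced


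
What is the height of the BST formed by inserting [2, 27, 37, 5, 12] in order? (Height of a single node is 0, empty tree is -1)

Insertion order: [2, 27, 37, 5, 12]
Tree (level-order array): [2, None, 27, 5, 37, None, 12]
Compute height bottom-up (empty subtree = -1):
  height(12) = 1 + max(-1, -1) = 0
  height(5) = 1 + max(-1, 0) = 1
  height(37) = 1 + max(-1, -1) = 0
  height(27) = 1 + max(1, 0) = 2
  height(2) = 1 + max(-1, 2) = 3
Height = 3


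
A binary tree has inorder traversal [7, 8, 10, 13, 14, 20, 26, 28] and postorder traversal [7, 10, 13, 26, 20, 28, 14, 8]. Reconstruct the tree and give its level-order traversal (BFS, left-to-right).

Inorder:   [7, 8, 10, 13, 14, 20, 26, 28]
Postorder: [7, 10, 13, 26, 20, 28, 14, 8]
Algorithm: postorder visits root last, so walk postorder right-to-left;
each value is the root of the current inorder slice — split it at that
value, recurse on the right subtree first, then the left.
Recursive splits:
  root=8; inorder splits into left=[7], right=[10, 13, 14, 20, 26, 28]
  root=14; inorder splits into left=[10, 13], right=[20, 26, 28]
  root=28; inorder splits into left=[20, 26], right=[]
  root=20; inorder splits into left=[], right=[26]
  root=26; inorder splits into left=[], right=[]
  root=13; inorder splits into left=[10], right=[]
  root=10; inorder splits into left=[], right=[]
  root=7; inorder splits into left=[], right=[]
Reconstructed level-order: [8, 7, 14, 13, 28, 10, 20, 26]


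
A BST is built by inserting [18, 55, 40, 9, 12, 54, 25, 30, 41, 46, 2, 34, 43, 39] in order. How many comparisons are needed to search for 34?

Search path for 34: 18 -> 55 -> 40 -> 25 -> 30 -> 34
Found: True
Comparisons: 6


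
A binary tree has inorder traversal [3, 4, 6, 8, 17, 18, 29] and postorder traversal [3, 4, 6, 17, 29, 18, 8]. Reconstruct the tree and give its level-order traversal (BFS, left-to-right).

Inorder:   [3, 4, 6, 8, 17, 18, 29]
Postorder: [3, 4, 6, 17, 29, 18, 8]
Algorithm: postorder visits root last, so walk postorder right-to-left;
each value is the root of the current inorder slice — split it at that
value, recurse on the right subtree first, then the left.
Recursive splits:
  root=8; inorder splits into left=[3, 4, 6], right=[17, 18, 29]
  root=18; inorder splits into left=[17], right=[29]
  root=29; inorder splits into left=[], right=[]
  root=17; inorder splits into left=[], right=[]
  root=6; inorder splits into left=[3, 4], right=[]
  root=4; inorder splits into left=[3], right=[]
  root=3; inorder splits into left=[], right=[]
Reconstructed level-order: [8, 6, 18, 4, 17, 29, 3]


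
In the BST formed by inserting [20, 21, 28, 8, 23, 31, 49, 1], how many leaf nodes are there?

Tree built from: [20, 21, 28, 8, 23, 31, 49, 1]
Tree (level-order array): [20, 8, 21, 1, None, None, 28, None, None, 23, 31, None, None, None, 49]
Rule: A leaf has 0 children.
Per-node child counts:
  node 20: 2 child(ren)
  node 8: 1 child(ren)
  node 1: 0 child(ren)
  node 21: 1 child(ren)
  node 28: 2 child(ren)
  node 23: 0 child(ren)
  node 31: 1 child(ren)
  node 49: 0 child(ren)
Matching nodes: [1, 23, 49]
Count of leaf nodes: 3


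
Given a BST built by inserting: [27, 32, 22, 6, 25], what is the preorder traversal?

Tree insertion order: [27, 32, 22, 6, 25]
Tree (level-order array): [27, 22, 32, 6, 25]
Preorder traversal: [27, 22, 6, 25, 32]


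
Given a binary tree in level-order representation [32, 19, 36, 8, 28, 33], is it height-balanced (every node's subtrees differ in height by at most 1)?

Tree (level-order array): [32, 19, 36, 8, 28, 33]
Definition: a tree is height-balanced if, at every node, |h(left) - h(right)| <= 1 (empty subtree has height -1).
Bottom-up per-node check:
  node 8: h_left=-1, h_right=-1, diff=0 [OK], height=0
  node 28: h_left=-1, h_right=-1, diff=0 [OK], height=0
  node 19: h_left=0, h_right=0, diff=0 [OK], height=1
  node 33: h_left=-1, h_right=-1, diff=0 [OK], height=0
  node 36: h_left=0, h_right=-1, diff=1 [OK], height=1
  node 32: h_left=1, h_right=1, diff=0 [OK], height=2
All nodes satisfy the balance condition.
Result: Balanced


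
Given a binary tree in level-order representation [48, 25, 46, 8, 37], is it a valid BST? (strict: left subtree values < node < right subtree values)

Level-order array: [48, 25, 46, 8, 37]
Validate using subtree bounds (lo, hi): at each node, require lo < value < hi,
then recurse left with hi=value and right with lo=value.
Preorder trace (stopping at first violation):
  at node 48 with bounds (-inf, +inf): OK
  at node 25 with bounds (-inf, 48): OK
  at node 8 with bounds (-inf, 25): OK
  at node 37 with bounds (25, 48): OK
  at node 46 with bounds (48, +inf): VIOLATION
Node 46 violates its bound: not (48 < 46 < +inf).
Result: Not a valid BST


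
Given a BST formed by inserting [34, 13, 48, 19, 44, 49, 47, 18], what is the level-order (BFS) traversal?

Tree insertion order: [34, 13, 48, 19, 44, 49, 47, 18]
Tree (level-order array): [34, 13, 48, None, 19, 44, 49, 18, None, None, 47]
BFS from the root, enqueuing left then right child of each popped node:
  queue [34] -> pop 34, enqueue [13, 48], visited so far: [34]
  queue [13, 48] -> pop 13, enqueue [19], visited so far: [34, 13]
  queue [48, 19] -> pop 48, enqueue [44, 49], visited so far: [34, 13, 48]
  queue [19, 44, 49] -> pop 19, enqueue [18], visited so far: [34, 13, 48, 19]
  queue [44, 49, 18] -> pop 44, enqueue [47], visited so far: [34, 13, 48, 19, 44]
  queue [49, 18, 47] -> pop 49, enqueue [none], visited so far: [34, 13, 48, 19, 44, 49]
  queue [18, 47] -> pop 18, enqueue [none], visited so far: [34, 13, 48, 19, 44, 49, 18]
  queue [47] -> pop 47, enqueue [none], visited so far: [34, 13, 48, 19, 44, 49, 18, 47]
Result: [34, 13, 48, 19, 44, 49, 18, 47]


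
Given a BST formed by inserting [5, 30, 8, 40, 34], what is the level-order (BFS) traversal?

Tree insertion order: [5, 30, 8, 40, 34]
Tree (level-order array): [5, None, 30, 8, 40, None, None, 34]
BFS from the root, enqueuing left then right child of each popped node:
  queue [5] -> pop 5, enqueue [30], visited so far: [5]
  queue [30] -> pop 30, enqueue [8, 40], visited so far: [5, 30]
  queue [8, 40] -> pop 8, enqueue [none], visited so far: [5, 30, 8]
  queue [40] -> pop 40, enqueue [34], visited so far: [5, 30, 8, 40]
  queue [34] -> pop 34, enqueue [none], visited so far: [5, 30, 8, 40, 34]
Result: [5, 30, 8, 40, 34]


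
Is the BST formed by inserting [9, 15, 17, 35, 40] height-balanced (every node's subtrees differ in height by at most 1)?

Tree (level-order array): [9, None, 15, None, 17, None, 35, None, 40]
Definition: a tree is height-balanced if, at every node, |h(left) - h(right)| <= 1 (empty subtree has height -1).
Bottom-up per-node check:
  node 40: h_left=-1, h_right=-1, diff=0 [OK], height=0
  node 35: h_left=-1, h_right=0, diff=1 [OK], height=1
  node 17: h_left=-1, h_right=1, diff=2 [FAIL (|-1-1|=2 > 1)], height=2
  node 15: h_left=-1, h_right=2, diff=3 [FAIL (|-1-2|=3 > 1)], height=3
  node 9: h_left=-1, h_right=3, diff=4 [FAIL (|-1-3|=4 > 1)], height=4
Node 17 violates the condition: |-1 - 1| = 2 > 1.
Result: Not balanced


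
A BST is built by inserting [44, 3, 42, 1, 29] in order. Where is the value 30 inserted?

Starting tree (level order): [44, 3, None, 1, 42, None, None, 29]
Insertion path: 44 -> 3 -> 42 -> 29
Result: insert 30 as right child of 29
Final tree (level order): [44, 3, None, 1, 42, None, None, 29, None, None, 30]


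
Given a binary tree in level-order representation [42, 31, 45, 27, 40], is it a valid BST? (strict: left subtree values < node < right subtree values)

Level-order array: [42, 31, 45, 27, 40]
Validate using subtree bounds (lo, hi): at each node, require lo < value < hi,
then recurse left with hi=value and right with lo=value.
Preorder trace (stopping at first violation):
  at node 42 with bounds (-inf, +inf): OK
  at node 31 with bounds (-inf, 42): OK
  at node 27 with bounds (-inf, 31): OK
  at node 40 with bounds (31, 42): OK
  at node 45 with bounds (42, +inf): OK
No violation found at any node.
Result: Valid BST


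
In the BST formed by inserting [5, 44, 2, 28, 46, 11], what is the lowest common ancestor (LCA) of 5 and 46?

Tree insertion order: [5, 44, 2, 28, 46, 11]
Tree (level-order array): [5, 2, 44, None, None, 28, 46, 11]
In a BST, the LCA of p=5, q=46 is the first node v on the
root-to-leaf path with p <= v <= q (go left if both < v, right if both > v).
Walk from root:
  at 5: 5 <= 5 <= 46, this is the LCA
LCA = 5


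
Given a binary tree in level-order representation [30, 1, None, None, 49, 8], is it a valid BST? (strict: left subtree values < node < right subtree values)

Level-order array: [30, 1, None, None, 49, 8]
Validate using subtree bounds (lo, hi): at each node, require lo < value < hi,
then recurse left with hi=value and right with lo=value.
Preorder trace (stopping at first violation):
  at node 30 with bounds (-inf, +inf): OK
  at node 1 with bounds (-inf, 30): OK
  at node 49 with bounds (1, 30): VIOLATION
Node 49 violates its bound: not (1 < 49 < 30).
Result: Not a valid BST


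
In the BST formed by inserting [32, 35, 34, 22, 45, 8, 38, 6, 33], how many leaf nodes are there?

Tree built from: [32, 35, 34, 22, 45, 8, 38, 6, 33]
Tree (level-order array): [32, 22, 35, 8, None, 34, 45, 6, None, 33, None, 38]
Rule: A leaf has 0 children.
Per-node child counts:
  node 32: 2 child(ren)
  node 22: 1 child(ren)
  node 8: 1 child(ren)
  node 6: 0 child(ren)
  node 35: 2 child(ren)
  node 34: 1 child(ren)
  node 33: 0 child(ren)
  node 45: 1 child(ren)
  node 38: 0 child(ren)
Matching nodes: [6, 33, 38]
Count of leaf nodes: 3


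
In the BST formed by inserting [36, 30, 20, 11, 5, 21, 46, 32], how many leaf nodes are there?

Tree built from: [36, 30, 20, 11, 5, 21, 46, 32]
Tree (level-order array): [36, 30, 46, 20, 32, None, None, 11, 21, None, None, 5]
Rule: A leaf has 0 children.
Per-node child counts:
  node 36: 2 child(ren)
  node 30: 2 child(ren)
  node 20: 2 child(ren)
  node 11: 1 child(ren)
  node 5: 0 child(ren)
  node 21: 0 child(ren)
  node 32: 0 child(ren)
  node 46: 0 child(ren)
Matching nodes: [5, 21, 32, 46]
Count of leaf nodes: 4


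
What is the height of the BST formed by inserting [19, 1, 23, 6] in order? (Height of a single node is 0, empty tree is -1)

Insertion order: [19, 1, 23, 6]
Tree (level-order array): [19, 1, 23, None, 6]
Compute height bottom-up (empty subtree = -1):
  height(6) = 1 + max(-1, -1) = 0
  height(1) = 1 + max(-1, 0) = 1
  height(23) = 1 + max(-1, -1) = 0
  height(19) = 1 + max(1, 0) = 2
Height = 2


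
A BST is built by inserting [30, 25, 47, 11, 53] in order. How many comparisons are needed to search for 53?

Search path for 53: 30 -> 47 -> 53
Found: True
Comparisons: 3


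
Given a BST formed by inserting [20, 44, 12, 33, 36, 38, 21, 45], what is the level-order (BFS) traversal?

Tree insertion order: [20, 44, 12, 33, 36, 38, 21, 45]
Tree (level-order array): [20, 12, 44, None, None, 33, 45, 21, 36, None, None, None, None, None, 38]
BFS from the root, enqueuing left then right child of each popped node:
  queue [20] -> pop 20, enqueue [12, 44], visited so far: [20]
  queue [12, 44] -> pop 12, enqueue [none], visited so far: [20, 12]
  queue [44] -> pop 44, enqueue [33, 45], visited so far: [20, 12, 44]
  queue [33, 45] -> pop 33, enqueue [21, 36], visited so far: [20, 12, 44, 33]
  queue [45, 21, 36] -> pop 45, enqueue [none], visited so far: [20, 12, 44, 33, 45]
  queue [21, 36] -> pop 21, enqueue [none], visited so far: [20, 12, 44, 33, 45, 21]
  queue [36] -> pop 36, enqueue [38], visited so far: [20, 12, 44, 33, 45, 21, 36]
  queue [38] -> pop 38, enqueue [none], visited so far: [20, 12, 44, 33, 45, 21, 36, 38]
Result: [20, 12, 44, 33, 45, 21, 36, 38]


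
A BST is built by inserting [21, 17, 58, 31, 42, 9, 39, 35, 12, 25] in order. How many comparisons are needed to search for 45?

Search path for 45: 21 -> 58 -> 31 -> 42
Found: False
Comparisons: 4


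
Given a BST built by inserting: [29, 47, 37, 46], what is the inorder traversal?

Tree insertion order: [29, 47, 37, 46]
Tree (level-order array): [29, None, 47, 37, None, None, 46]
Inorder traversal: [29, 37, 46, 47]


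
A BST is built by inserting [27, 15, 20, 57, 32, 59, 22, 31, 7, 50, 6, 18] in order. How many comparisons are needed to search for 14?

Search path for 14: 27 -> 15 -> 7
Found: False
Comparisons: 3


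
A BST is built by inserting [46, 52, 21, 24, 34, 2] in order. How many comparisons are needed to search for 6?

Search path for 6: 46 -> 21 -> 2
Found: False
Comparisons: 3


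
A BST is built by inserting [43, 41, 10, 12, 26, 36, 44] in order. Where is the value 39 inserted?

Starting tree (level order): [43, 41, 44, 10, None, None, None, None, 12, None, 26, None, 36]
Insertion path: 43 -> 41 -> 10 -> 12 -> 26 -> 36
Result: insert 39 as right child of 36
Final tree (level order): [43, 41, 44, 10, None, None, None, None, 12, None, 26, None, 36, None, 39]


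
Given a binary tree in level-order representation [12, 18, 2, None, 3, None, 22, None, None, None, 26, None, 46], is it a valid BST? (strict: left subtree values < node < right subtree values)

Level-order array: [12, 18, 2, None, 3, None, 22, None, None, None, 26, None, 46]
Validate using subtree bounds (lo, hi): at each node, require lo < value < hi,
then recurse left with hi=value and right with lo=value.
Preorder trace (stopping at first violation):
  at node 12 with bounds (-inf, +inf): OK
  at node 18 with bounds (-inf, 12): VIOLATION
Node 18 violates its bound: not (-inf < 18 < 12).
Result: Not a valid BST


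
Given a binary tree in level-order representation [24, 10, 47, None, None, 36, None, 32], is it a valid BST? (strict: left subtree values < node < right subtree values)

Level-order array: [24, 10, 47, None, None, 36, None, 32]
Validate using subtree bounds (lo, hi): at each node, require lo < value < hi,
then recurse left with hi=value and right with lo=value.
Preorder trace (stopping at first violation):
  at node 24 with bounds (-inf, +inf): OK
  at node 10 with bounds (-inf, 24): OK
  at node 47 with bounds (24, +inf): OK
  at node 36 with bounds (24, 47): OK
  at node 32 with bounds (24, 36): OK
No violation found at any node.
Result: Valid BST


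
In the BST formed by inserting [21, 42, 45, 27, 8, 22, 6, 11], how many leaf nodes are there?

Tree built from: [21, 42, 45, 27, 8, 22, 6, 11]
Tree (level-order array): [21, 8, 42, 6, 11, 27, 45, None, None, None, None, 22]
Rule: A leaf has 0 children.
Per-node child counts:
  node 21: 2 child(ren)
  node 8: 2 child(ren)
  node 6: 0 child(ren)
  node 11: 0 child(ren)
  node 42: 2 child(ren)
  node 27: 1 child(ren)
  node 22: 0 child(ren)
  node 45: 0 child(ren)
Matching nodes: [6, 11, 22, 45]
Count of leaf nodes: 4


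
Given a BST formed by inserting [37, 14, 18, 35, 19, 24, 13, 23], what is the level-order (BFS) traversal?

Tree insertion order: [37, 14, 18, 35, 19, 24, 13, 23]
Tree (level-order array): [37, 14, None, 13, 18, None, None, None, 35, 19, None, None, 24, 23]
BFS from the root, enqueuing left then right child of each popped node:
  queue [37] -> pop 37, enqueue [14], visited so far: [37]
  queue [14] -> pop 14, enqueue [13, 18], visited so far: [37, 14]
  queue [13, 18] -> pop 13, enqueue [none], visited so far: [37, 14, 13]
  queue [18] -> pop 18, enqueue [35], visited so far: [37, 14, 13, 18]
  queue [35] -> pop 35, enqueue [19], visited so far: [37, 14, 13, 18, 35]
  queue [19] -> pop 19, enqueue [24], visited so far: [37, 14, 13, 18, 35, 19]
  queue [24] -> pop 24, enqueue [23], visited so far: [37, 14, 13, 18, 35, 19, 24]
  queue [23] -> pop 23, enqueue [none], visited so far: [37, 14, 13, 18, 35, 19, 24, 23]
Result: [37, 14, 13, 18, 35, 19, 24, 23]


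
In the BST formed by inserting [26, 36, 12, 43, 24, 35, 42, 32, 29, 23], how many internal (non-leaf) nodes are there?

Tree built from: [26, 36, 12, 43, 24, 35, 42, 32, 29, 23]
Tree (level-order array): [26, 12, 36, None, 24, 35, 43, 23, None, 32, None, 42, None, None, None, 29]
Rule: An internal node has at least one child.
Per-node child counts:
  node 26: 2 child(ren)
  node 12: 1 child(ren)
  node 24: 1 child(ren)
  node 23: 0 child(ren)
  node 36: 2 child(ren)
  node 35: 1 child(ren)
  node 32: 1 child(ren)
  node 29: 0 child(ren)
  node 43: 1 child(ren)
  node 42: 0 child(ren)
Matching nodes: [26, 12, 24, 36, 35, 32, 43]
Count of internal (non-leaf) nodes: 7


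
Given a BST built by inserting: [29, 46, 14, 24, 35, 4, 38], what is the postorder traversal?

Tree insertion order: [29, 46, 14, 24, 35, 4, 38]
Tree (level-order array): [29, 14, 46, 4, 24, 35, None, None, None, None, None, None, 38]
Postorder traversal: [4, 24, 14, 38, 35, 46, 29]


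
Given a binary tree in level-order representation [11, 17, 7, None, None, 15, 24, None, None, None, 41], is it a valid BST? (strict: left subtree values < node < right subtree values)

Level-order array: [11, 17, 7, None, None, 15, 24, None, None, None, 41]
Validate using subtree bounds (lo, hi): at each node, require lo < value < hi,
then recurse left with hi=value and right with lo=value.
Preorder trace (stopping at first violation):
  at node 11 with bounds (-inf, +inf): OK
  at node 17 with bounds (-inf, 11): VIOLATION
Node 17 violates its bound: not (-inf < 17 < 11).
Result: Not a valid BST


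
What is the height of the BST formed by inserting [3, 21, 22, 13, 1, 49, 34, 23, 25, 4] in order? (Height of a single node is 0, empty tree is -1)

Insertion order: [3, 21, 22, 13, 1, 49, 34, 23, 25, 4]
Tree (level-order array): [3, 1, 21, None, None, 13, 22, 4, None, None, 49, None, None, 34, None, 23, None, None, 25]
Compute height bottom-up (empty subtree = -1):
  height(1) = 1 + max(-1, -1) = 0
  height(4) = 1 + max(-1, -1) = 0
  height(13) = 1 + max(0, -1) = 1
  height(25) = 1 + max(-1, -1) = 0
  height(23) = 1 + max(-1, 0) = 1
  height(34) = 1 + max(1, -1) = 2
  height(49) = 1 + max(2, -1) = 3
  height(22) = 1 + max(-1, 3) = 4
  height(21) = 1 + max(1, 4) = 5
  height(3) = 1 + max(0, 5) = 6
Height = 6


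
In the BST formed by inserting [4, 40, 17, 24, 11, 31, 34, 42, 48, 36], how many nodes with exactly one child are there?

Tree built from: [4, 40, 17, 24, 11, 31, 34, 42, 48, 36]
Tree (level-order array): [4, None, 40, 17, 42, 11, 24, None, 48, None, None, None, 31, None, None, None, 34, None, 36]
Rule: These are nodes with exactly 1 non-null child.
Per-node child counts:
  node 4: 1 child(ren)
  node 40: 2 child(ren)
  node 17: 2 child(ren)
  node 11: 0 child(ren)
  node 24: 1 child(ren)
  node 31: 1 child(ren)
  node 34: 1 child(ren)
  node 36: 0 child(ren)
  node 42: 1 child(ren)
  node 48: 0 child(ren)
Matching nodes: [4, 24, 31, 34, 42]
Count of nodes with exactly one child: 5


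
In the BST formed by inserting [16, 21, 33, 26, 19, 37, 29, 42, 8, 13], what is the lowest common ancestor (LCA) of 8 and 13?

Tree insertion order: [16, 21, 33, 26, 19, 37, 29, 42, 8, 13]
Tree (level-order array): [16, 8, 21, None, 13, 19, 33, None, None, None, None, 26, 37, None, 29, None, 42]
In a BST, the LCA of p=8, q=13 is the first node v on the
root-to-leaf path with p <= v <= q (go left if both < v, right if both > v).
Walk from root:
  at 16: both 8 and 13 < 16, go left
  at 8: 8 <= 8 <= 13, this is the LCA
LCA = 8


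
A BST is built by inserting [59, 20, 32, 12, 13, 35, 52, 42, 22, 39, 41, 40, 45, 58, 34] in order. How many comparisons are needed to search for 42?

Search path for 42: 59 -> 20 -> 32 -> 35 -> 52 -> 42
Found: True
Comparisons: 6


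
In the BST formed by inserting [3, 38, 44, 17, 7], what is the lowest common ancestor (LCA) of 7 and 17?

Tree insertion order: [3, 38, 44, 17, 7]
Tree (level-order array): [3, None, 38, 17, 44, 7]
In a BST, the LCA of p=7, q=17 is the first node v on the
root-to-leaf path with p <= v <= q (go left if both < v, right if both > v).
Walk from root:
  at 3: both 7 and 17 > 3, go right
  at 38: both 7 and 17 < 38, go left
  at 17: 7 <= 17 <= 17, this is the LCA
LCA = 17


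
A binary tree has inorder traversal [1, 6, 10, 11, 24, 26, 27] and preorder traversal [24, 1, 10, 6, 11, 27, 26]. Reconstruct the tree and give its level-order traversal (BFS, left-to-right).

Inorder:  [1, 6, 10, 11, 24, 26, 27]
Preorder: [24, 1, 10, 6, 11, 27, 26]
Algorithm: preorder visits root first, so consume preorder in order;
for each root, split the current inorder slice at that value into
left-subtree inorder and right-subtree inorder, then recurse.
Recursive splits:
  root=24; inorder splits into left=[1, 6, 10, 11], right=[26, 27]
  root=1; inorder splits into left=[], right=[6, 10, 11]
  root=10; inorder splits into left=[6], right=[11]
  root=6; inorder splits into left=[], right=[]
  root=11; inorder splits into left=[], right=[]
  root=27; inorder splits into left=[26], right=[]
  root=26; inorder splits into left=[], right=[]
Reconstructed level-order: [24, 1, 27, 10, 26, 6, 11]


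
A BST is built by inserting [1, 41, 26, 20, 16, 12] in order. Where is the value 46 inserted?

Starting tree (level order): [1, None, 41, 26, None, 20, None, 16, None, 12]
Insertion path: 1 -> 41
Result: insert 46 as right child of 41
Final tree (level order): [1, None, 41, 26, 46, 20, None, None, None, 16, None, 12]


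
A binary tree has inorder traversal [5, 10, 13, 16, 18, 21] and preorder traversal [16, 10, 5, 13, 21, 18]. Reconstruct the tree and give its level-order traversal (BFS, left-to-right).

Inorder:  [5, 10, 13, 16, 18, 21]
Preorder: [16, 10, 5, 13, 21, 18]
Algorithm: preorder visits root first, so consume preorder in order;
for each root, split the current inorder slice at that value into
left-subtree inorder and right-subtree inorder, then recurse.
Recursive splits:
  root=16; inorder splits into left=[5, 10, 13], right=[18, 21]
  root=10; inorder splits into left=[5], right=[13]
  root=5; inorder splits into left=[], right=[]
  root=13; inorder splits into left=[], right=[]
  root=21; inorder splits into left=[18], right=[]
  root=18; inorder splits into left=[], right=[]
Reconstructed level-order: [16, 10, 21, 5, 13, 18]


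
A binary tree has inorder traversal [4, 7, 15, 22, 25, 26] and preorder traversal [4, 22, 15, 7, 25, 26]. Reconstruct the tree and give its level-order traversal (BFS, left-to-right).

Inorder:  [4, 7, 15, 22, 25, 26]
Preorder: [4, 22, 15, 7, 25, 26]
Algorithm: preorder visits root first, so consume preorder in order;
for each root, split the current inorder slice at that value into
left-subtree inorder and right-subtree inorder, then recurse.
Recursive splits:
  root=4; inorder splits into left=[], right=[7, 15, 22, 25, 26]
  root=22; inorder splits into left=[7, 15], right=[25, 26]
  root=15; inorder splits into left=[7], right=[]
  root=7; inorder splits into left=[], right=[]
  root=25; inorder splits into left=[], right=[26]
  root=26; inorder splits into left=[], right=[]
Reconstructed level-order: [4, 22, 15, 25, 7, 26]


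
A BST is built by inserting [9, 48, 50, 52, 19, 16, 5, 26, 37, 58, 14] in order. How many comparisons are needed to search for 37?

Search path for 37: 9 -> 48 -> 19 -> 26 -> 37
Found: True
Comparisons: 5


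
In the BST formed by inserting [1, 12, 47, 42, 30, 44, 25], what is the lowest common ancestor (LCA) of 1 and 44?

Tree insertion order: [1, 12, 47, 42, 30, 44, 25]
Tree (level-order array): [1, None, 12, None, 47, 42, None, 30, 44, 25]
In a BST, the LCA of p=1, q=44 is the first node v on the
root-to-leaf path with p <= v <= q (go left if both < v, right if both > v).
Walk from root:
  at 1: 1 <= 1 <= 44, this is the LCA
LCA = 1


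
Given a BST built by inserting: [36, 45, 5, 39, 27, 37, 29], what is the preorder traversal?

Tree insertion order: [36, 45, 5, 39, 27, 37, 29]
Tree (level-order array): [36, 5, 45, None, 27, 39, None, None, 29, 37]
Preorder traversal: [36, 5, 27, 29, 45, 39, 37]


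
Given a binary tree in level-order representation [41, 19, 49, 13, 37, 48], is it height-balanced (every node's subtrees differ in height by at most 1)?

Tree (level-order array): [41, 19, 49, 13, 37, 48]
Definition: a tree is height-balanced if, at every node, |h(left) - h(right)| <= 1 (empty subtree has height -1).
Bottom-up per-node check:
  node 13: h_left=-1, h_right=-1, diff=0 [OK], height=0
  node 37: h_left=-1, h_right=-1, diff=0 [OK], height=0
  node 19: h_left=0, h_right=0, diff=0 [OK], height=1
  node 48: h_left=-1, h_right=-1, diff=0 [OK], height=0
  node 49: h_left=0, h_right=-1, diff=1 [OK], height=1
  node 41: h_left=1, h_right=1, diff=0 [OK], height=2
All nodes satisfy the balance condition.
Result: Balanced
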